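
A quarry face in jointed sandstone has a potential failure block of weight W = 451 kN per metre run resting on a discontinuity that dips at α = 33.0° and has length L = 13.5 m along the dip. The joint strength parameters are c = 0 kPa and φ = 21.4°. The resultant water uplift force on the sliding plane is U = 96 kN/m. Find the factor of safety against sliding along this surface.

FS = 0.45

Resolving the block weight along and normal to the plane and applying the Mohr–Coulomb strength on the joint:
N' = W cosα − U = 451·cos33.0° − 96 = 282.2 kN/m
Driving force T = W sinα = 451·sin33.0° = 245.6 kN/m
Resisting force R = c·L + N'·tanφ = 0·13.5 + 282.2·tan21.4° = 0.0 + 110.6 = 110.6 kN/m
FS = R / T = 110.6 / 245.6 = 0.450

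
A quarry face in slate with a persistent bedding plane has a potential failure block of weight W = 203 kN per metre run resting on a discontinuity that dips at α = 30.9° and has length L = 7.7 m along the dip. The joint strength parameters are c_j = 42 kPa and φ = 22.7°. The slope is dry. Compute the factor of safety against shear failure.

Resolving the block weight along and normal to the plane and applying the Mohr–Coulomb strength on the joint:
N' = W cosα = 203·cos30.9° = 174.2 kN/m
Driving force T = W sinα = 203·sin30.9° = 104.2 kN/m
Resisting force R = c_j·L + N'·tanφ = 42·7.7 + 174.2·tan22.7° = 323.4 + 72.9 = 396.3 kN/m
FS = R / T = 396.3 / 104.2 = 3.801

FS = 3.80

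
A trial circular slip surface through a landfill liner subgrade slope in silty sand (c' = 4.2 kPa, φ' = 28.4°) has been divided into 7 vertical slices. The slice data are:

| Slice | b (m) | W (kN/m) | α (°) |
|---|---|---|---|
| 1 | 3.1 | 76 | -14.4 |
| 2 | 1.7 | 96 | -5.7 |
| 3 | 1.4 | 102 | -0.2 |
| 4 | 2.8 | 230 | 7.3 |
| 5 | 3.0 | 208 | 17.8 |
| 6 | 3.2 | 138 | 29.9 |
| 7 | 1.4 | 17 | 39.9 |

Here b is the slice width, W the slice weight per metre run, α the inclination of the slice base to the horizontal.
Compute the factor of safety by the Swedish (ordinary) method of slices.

Ordinary method of slices: FS = Σ[c'·Δl_i + (W_i cosα_i)·tanφ'] / Σ W_i sinα_i, with Δl_i = b_i / cosα_i.
Slice 1: Δl = 3.1/cos(-14.4°) = 3.201 m; N'_1 = 76·cos(-14.4°) = 73.6; c'Δl = 13.44; W sinα = -18.9
Slice 2: Δl = 1.7/cos(-5.7°) = 1.708 m; N'_2 = 96·cos(-5.7°) = 95.5; c'Δl = 7.18; W sinα = -9.5
Slice 3: Δl = 1.4/cos(-0.2°) = 1.400 m; N'_3 = 102·cos(-0.2°) = 102.0; c'Δl = 5.88; W sinα = -0.4
Slice 4: Δl = 2.8/cos7.3° = 2.823 m; N'_4 = 230·cos7.3° = 228.1; c'Δl = 11.86; W sinα = 29.2
Slice 5: Δl = 3.0/cos17.8° = 3.151 m; N'_5 = 208·cos17.8° = 198.0; c'Δl = 13.23; W sinα = 63.6
Slice 6: Δl = 3.2/cos29.9° = 3.691 m; N'_6 = 138·cos29.9° = 119.6; c'Δl = 15.50; W sinα = 68.8
Slice 7: Δl = 1.4/cos39.9° = 1.825 m; N'_7 = 17·cos39.9° = 13.0; c'Δl = 7.66; W sinα = 10.9
Σc'Δl = 74.8 kN/m; ΣN' = 830.0 kN/m; ΣW sinα = 143.7 kN/m
Resisting = 74.8 + 830.0·tan28.4° = 74.8 + 448.8 = 523.5 kN/m
FS = 523.5 / 143.7 = 3.643

FS = 3.64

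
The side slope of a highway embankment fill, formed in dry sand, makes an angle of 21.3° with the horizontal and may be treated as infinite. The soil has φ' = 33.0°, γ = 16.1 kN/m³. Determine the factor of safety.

For a dry cohesionless infinite slope the factor of safety is FS = tanφ' / tanβ.
FS = tan33.0° / tan21.3° = 0.6494 / 0.3899 = 1.666

FS = 1.67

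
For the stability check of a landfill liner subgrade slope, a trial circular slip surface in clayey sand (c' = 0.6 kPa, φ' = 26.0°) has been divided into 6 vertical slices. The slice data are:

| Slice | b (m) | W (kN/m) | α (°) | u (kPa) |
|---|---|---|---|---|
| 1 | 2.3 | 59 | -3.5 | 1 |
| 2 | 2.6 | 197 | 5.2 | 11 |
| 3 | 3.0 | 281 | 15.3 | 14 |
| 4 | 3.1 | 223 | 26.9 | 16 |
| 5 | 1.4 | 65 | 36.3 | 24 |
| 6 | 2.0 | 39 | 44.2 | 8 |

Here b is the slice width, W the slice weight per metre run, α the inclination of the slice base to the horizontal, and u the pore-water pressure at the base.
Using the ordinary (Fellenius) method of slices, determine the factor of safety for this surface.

FS = 1.21

Ordinary method of slices: FS = Σ[c'·Δl_i + (W_i cosα_i − u_i·Δl_i)·tanφ'] / Σ W_i sinα_i, with Δl_i = b_i / cosα_i.
Slice 1: Δl = 2.3/cos(-3.5°) = 2.304 m; N'_1 = 59·cos(-3.5°) − 1·2.304 = 56.6; c'Δl = 1.38; W sinα = -3.6
Slice 2: Δl = 2.6/cos5.2° = 2.611 m; N'_2 = 197·cos5.2° − 11·2.611 = 167.5; c'Δl = 1.57; W sinα = 17.9
Slice 3: Δl = 3.0/cos15.3° = 3.110 m; N'_3 = 281·cos15.3° − 14·3.110 = 227.5; c'Δl = 1.87; W sinα = 74.1
Slice 4: Δl = 3.1/cos26.9° = 3.476 m; N'_4 = 223·cos26.9° − 16·3.476 = 143.3; c'Δl = 2.09; W sinα = 100.9
Slice 5: Δl = 1.4/cos36.3° = 1.737 m; N'_5 = 65·cos36.3° − 24·1.737 = 10.7; c'Δl = 1.04; W sinα = 38.5
Slice 6: Δl = 2.0/cos44.2° = 2.790 m; N'_6 = 39·cos44.2° − 8·2.790 = 5.6; c'Δl = 1.67; W sinα = 27.2
Σc'Δl = 9.6 kN/m; ΣN' = 611.1 kN/m; ΣW sinα = 255.0 kN/m
Resisting = 9.6 + 611.1·tan26.0° = 9.6 + 298.1 = 307.7 kN/m
FS = 307.7 / 255.0 = 1.207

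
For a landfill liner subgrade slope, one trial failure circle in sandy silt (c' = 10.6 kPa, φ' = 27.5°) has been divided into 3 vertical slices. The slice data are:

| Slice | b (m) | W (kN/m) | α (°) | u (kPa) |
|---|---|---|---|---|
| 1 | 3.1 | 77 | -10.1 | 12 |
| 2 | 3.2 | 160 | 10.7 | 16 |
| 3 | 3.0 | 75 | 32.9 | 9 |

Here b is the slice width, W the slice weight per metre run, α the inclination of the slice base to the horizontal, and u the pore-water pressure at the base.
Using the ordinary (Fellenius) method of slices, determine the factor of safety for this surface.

Ordinary method of slices: FS = Σ[c'·Δl_i + (W_i cosα_i − u_i·Δl_i)·tanφ'] / Σ W_i sinα_i, with Δl_i = b_i / cosα_i.
Slice 1: Δl = 3.1/cos(-10.1°) = 3.149 m; N'_1 = 77·cos(-10.1°) − 12·3.149 = 38.0; c'Δl = 33.38; W sinα = -13.5
Slice 2: Δl = 3.2/cos10.7° = 3.257 m; N'_2 = 160·cos10.7° − 16·3.257 = 105.1; c'Δl = 34.52; W sinα = 29.7
Slice 3: Δl = 3.0/cos32.9° = 3.573 m; N'_3 = 75·cos32.9° − 9·3.573 = 30.8; c'Δl = 37.87; W sinα = 40.7
Σc'Δl = 105.8 kN/m; ΣN' = 173.9 kN/m; ΣW sinα = 56.9 kN/m
Resisting = 105.8 + 173.9·tan27.5° = 105.8 + 90.6 = 196.3 kN/m
FS = 196.3 / 56.9 = 3.448

FS = 3.45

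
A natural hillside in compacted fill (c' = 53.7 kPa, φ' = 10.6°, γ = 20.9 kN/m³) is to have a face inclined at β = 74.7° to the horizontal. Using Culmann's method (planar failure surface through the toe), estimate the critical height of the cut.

H_c = 17.30 m

Culmann's analysis gives the critical failure plane at α_cr = (β + φ')/2 = (74.7 + 10.6)/2 = 42.6°, and the critical height
H_c = (4c'/γ) · sinβ cosφ' / [1 − cos(β − φ')]
    = (4·53.7/20.9) · sin74.7°·cos10.6° / [1 − cos(64.1°)]
    = 10.278 · 0.9646·0.9829 / [1 − 0.4368]
    = 10.278 · 0.9481 / 0.5632
    = 17.30 m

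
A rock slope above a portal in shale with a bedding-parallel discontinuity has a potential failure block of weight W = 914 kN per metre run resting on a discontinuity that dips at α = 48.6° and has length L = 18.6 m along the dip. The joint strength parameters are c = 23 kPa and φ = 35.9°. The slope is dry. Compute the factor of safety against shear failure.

FS = 1.26

Resolving the block weight along and normal to the plane and applying the Mohr–Coulomb strength on the joint:
N' = W cosα = 914·cos48.6° = 604.4 kN/m
Driving force T = W sinα = 914·sin48.6° = 685.6 kN/m
Resisting force R = c·L + N'·tanφ = 23·18.6 + 604.4·tan35.9° = 427.8 + 437.5 = 865.3 kN/m
FS = R / T = 865.3 / 685.6 = 1.262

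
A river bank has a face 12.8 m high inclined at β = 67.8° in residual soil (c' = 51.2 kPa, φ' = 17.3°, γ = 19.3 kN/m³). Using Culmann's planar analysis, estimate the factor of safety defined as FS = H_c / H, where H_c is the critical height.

FS = 2.01

H_c = (4c'/γ) · sinβ cosφ' / [1 − cos(β − φ')]
    = (4·51.2/19.3) · sin67.8°·cos17.3° / [1 − cos50.5°]
    = 10.611 · 0.8840 / 0.3639 = 25.78 m
FS = H_c / H = 25.78 / 12.8 = 2.014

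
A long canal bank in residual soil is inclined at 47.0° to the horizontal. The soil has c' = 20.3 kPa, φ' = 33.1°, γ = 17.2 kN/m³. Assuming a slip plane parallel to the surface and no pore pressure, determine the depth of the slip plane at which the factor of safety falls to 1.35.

Setting FS = 1.35 in FS = [c' + γz cos²β tanφ'] / [γz sinβ cosβ] and solving for z:
z = c' / [γ cosβ (FS·sinβ − cosβ·tanφ')]
  = 20.3 / [17.2·cos47.0°·(1.35·sin47.0° − cos47.0°·tan33.1°)]
  = 20.3 / [17.2·0.6820·(1.35·0.7314 − 0.6820·0.6519)]
  = 20.3 / 6.3665 = 3.189 m

z = 3.19 m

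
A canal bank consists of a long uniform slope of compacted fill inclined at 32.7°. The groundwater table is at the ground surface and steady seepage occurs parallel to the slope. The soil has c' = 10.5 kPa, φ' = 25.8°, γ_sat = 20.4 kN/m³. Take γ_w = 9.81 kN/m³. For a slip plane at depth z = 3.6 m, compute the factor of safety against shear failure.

With seepage parallel to the slope and the water table at the surface, the effective normal stress on the slip plane uses the buoyant unit weight γ' = γ_sat − γ_w while the driving shear stress uses γ_sat:
FS = [c' + γ' z cos²β tanφ'] / [γ_sat z sinβ cosβ]
γ' = 20.4 − 9.81 = 10.59 kN/m³
Numerator = 10.5 + 10.59·3.6·cos²32.7°·tan25.8° = 10.5 + 10.59·3.6·0.7081·0.4834 = 23.551 kPa
Denominator = 20.4·3.6·sin32.7°·cos32.7° = 20.4·3.6·0.5402·0.8415 = 33.387 kPa
FS = 23.551 / 33.387 = 0.705

FS = 0.71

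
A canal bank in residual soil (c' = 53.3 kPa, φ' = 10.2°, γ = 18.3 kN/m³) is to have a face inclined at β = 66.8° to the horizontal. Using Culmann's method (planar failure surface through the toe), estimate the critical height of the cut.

H_c = 23.44 m

Culmann's analysis gives the critical failure plane at α_cr = (β + φ')/2 = (66.8 + 10.2)/2 = 38.5°, and the critical height
H_c = (4c'/γ) · sinβ cosφ' / [1 − cos(β − φ')]
    = (4·53.3/18.3) · sin66.8°·cos10.2° / [1 − cos(56.6°)]
    = 11.650 · 0.9191·0.9842 / [1 − 0.5505]
    = 11.650 · 0.9046 / 0.4495
    = 23.44 m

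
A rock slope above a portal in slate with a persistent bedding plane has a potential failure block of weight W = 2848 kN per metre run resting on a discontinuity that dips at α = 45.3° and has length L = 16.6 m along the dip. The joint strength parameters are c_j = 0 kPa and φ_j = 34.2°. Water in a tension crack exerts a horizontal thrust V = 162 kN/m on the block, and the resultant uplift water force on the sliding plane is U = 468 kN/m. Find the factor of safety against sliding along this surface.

FS = 0.45

Resolving the block weight along and normal to the plane and applying the Mohr–Coulomb strength on the joint:
N' = W cosα − U − V sinα = 2848·cos45.3° − 468 − 162·sin45.3° = 1420.1 kN/m
Driving force T = W sinα + V cosα = 2848·sin45.3° + 162·cos45.3° = 2138.3 kN/m
Resisting force R = c_j·L + N'·tanφ_j = 0·16.6 + 1420.1·tan34.2° = 0.0 + 965.1 = 965.1 kN/m
FS = R / T = 965.1 / 2138.3 = 0.451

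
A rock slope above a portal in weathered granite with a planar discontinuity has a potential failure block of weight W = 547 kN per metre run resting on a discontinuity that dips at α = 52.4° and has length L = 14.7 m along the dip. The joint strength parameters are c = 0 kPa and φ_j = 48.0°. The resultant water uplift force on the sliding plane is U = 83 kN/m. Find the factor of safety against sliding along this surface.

FS = 0.64

Resolving the block weight along and normal to the plane and applying the Mohr–Coulomb strength on the joint:
N' = W cosα − U = 547·cos52.4° − 83 = 250.7 kN/m
Driving force T = W sinα = 547·sin52.4° = 433.4 kN/m
Resisting force R = c·L + N'·tanφ_j = 0·14.7 + 250.7·tan48.0° = 0.0 + 278.5 = 278.5 kN/m
FS = R / T = 278.5 / 433.4 = 0.643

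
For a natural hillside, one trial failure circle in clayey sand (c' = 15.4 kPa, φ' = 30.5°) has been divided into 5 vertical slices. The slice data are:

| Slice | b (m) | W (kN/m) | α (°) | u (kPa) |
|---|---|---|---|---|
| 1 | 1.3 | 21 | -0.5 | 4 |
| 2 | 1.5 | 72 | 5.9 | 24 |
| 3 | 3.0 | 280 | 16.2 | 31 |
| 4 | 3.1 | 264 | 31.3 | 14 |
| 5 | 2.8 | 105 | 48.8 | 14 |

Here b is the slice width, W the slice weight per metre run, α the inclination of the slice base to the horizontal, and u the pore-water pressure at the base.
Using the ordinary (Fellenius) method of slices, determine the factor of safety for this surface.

Ordinary method of slices: FS = Σ[c'·Δl_i + (W_i cosα_i − u_i·Δl_i)·tanφ'] / Σ W_i sinα_i, with Δl_i = b_i / cosα_i.
Slice 1: Δl = 1.3/cos(-0.5°) = 1.300 m; N'_1 = 21·cos(-0.5°) − 4·1.300 = 15.8; c'Δl = 20.02; W sinα = -0.2
Slice 2: Δl = 1.5/cos5.9° = 1.508 m; N'_2 = 72·cos5.9° − 24·1.508 = 35.4; c'Δl = 23.22; W sinα = 7.4
Slice 3: Δl = 3.0/cos16.2° = 3.124 m; N'_3 = 280·cos16.2° − 31·3.124 = 172.0; c'Δl = 48.11; W sinα = 78.1
Slice 4: Δl = 3.1/cos31.3° = 3.628 m; N'_4 = 264·cos31.3° − 14·3.628 = 174.8; c'Δl = 55.87; W sinα = 137.2
Slice 5: Δl = 2.8/cos48.8° = 4.251 m; N'_5 = 105·cos48.8° − 14·4.251 = 9.7; c'Δl = 65.46; W sinα = 79.0
Σc'Δl = 212.7 kN/m; ΣN' = 407.7 kN/m; ΣW sinα = 301.5 kN/m
Resisting = 212.7 + 407.7·tan30.5° = 212.7 + 240.2 = 452.8 kN/m
FS = 452.8 / 301.5 = 1.502

FS = 1.50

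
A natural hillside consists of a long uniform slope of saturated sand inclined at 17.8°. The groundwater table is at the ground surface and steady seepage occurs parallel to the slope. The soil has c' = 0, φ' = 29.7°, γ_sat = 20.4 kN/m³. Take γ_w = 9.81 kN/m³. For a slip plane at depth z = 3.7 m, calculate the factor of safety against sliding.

With seepage parallel to the slope and the water table at the surface, the effective normal stress on the slip plane uses the buoyant unit weight γ' = γ_sat − γ_w while the driving shear stress uses γ_sat:
FS = [c' + γ' z cos²β tanφ'] / [γ_sat z sinβ cosβ]
(For c' = 0 this reduces to FS = (γ'/γ_sat)·tanφ'/tanβ.)
γ' = 20.4 − 9.81 = 10.59 kN/m³
Numerator = 0.0 + 10.59·3.7·cos²17.8°·tan29.7° = 0.0 + 10.59·3.7·0.9066·0.5704 = 20.261 kPa
Denominator = 20.4·3.7·sin17.8°·cos17.8° = 20.4·3.7·0.3057·0.9521 = 21.969 kPa
FS = 20.261 / 21.969 = 0.922

FS = 0.92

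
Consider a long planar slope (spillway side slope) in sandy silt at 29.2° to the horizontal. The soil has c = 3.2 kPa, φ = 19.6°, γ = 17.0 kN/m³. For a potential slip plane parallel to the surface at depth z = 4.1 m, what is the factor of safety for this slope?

For an infinite slope with a slip plane parallel to the surface (no pore pressure): FS = [c + γz cos²β tanφ] / [γz sinβ cosβ].
γz = 17.0·4.1 = 69.70 kN/m²
Numerator = 3.2 + 69.70·cos²29.2°·tan19.6° = 3.2 + 69.70·0.7620·0.3561 = 22.112 kPa
Denominator = 69.70·sin29.2°·cos29.2° = 69.70·0.4879·0.8729 = 29.683 kPa
FS = 22.112 / 29.683 = 0.745

FS = 0.74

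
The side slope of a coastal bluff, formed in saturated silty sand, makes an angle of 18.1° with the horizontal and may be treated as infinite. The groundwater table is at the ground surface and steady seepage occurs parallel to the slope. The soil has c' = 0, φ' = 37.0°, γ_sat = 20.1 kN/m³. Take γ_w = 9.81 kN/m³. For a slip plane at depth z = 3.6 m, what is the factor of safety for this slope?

With seepage parallel to the slope and the water table at the surface, the effective normal stress on the slip plane uses the buoyant unit weight γ' = γ_sat − γ_w while the driving shear stress uses γ_sat:
FS = [c' + γ' z cos²β tanφ'] / [γ_sat z sinβ cosβ]
(For c' = 0 this reduces to FS = (γ'/γ_sat)·tanφ'/tanβ.)
γ' = 20.1 − 9.81 = 10.29 kN/m³
Numerator = 0.0 + 10.29·3.6·cos²18.1°·tan37.0° = 0.0 + 10.29·3.6·0.9035·0.7536 = 25.220 kPa
Denominator = 20.1·3.6·sin18.1°·cos18.1° = 20.1·3.6·0.3107·0.9505 = 21.368 kPa
FS = 25.220 / 21.368 = 1.180

FS = 1.18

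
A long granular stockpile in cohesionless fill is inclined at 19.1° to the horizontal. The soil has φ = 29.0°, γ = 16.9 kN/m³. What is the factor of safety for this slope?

For a dry cohesionless infinite slope the factor of safety is FS = tanφ / tanβ.
FS = tan29.0° / tan19.1° = 0.5543 / 0.3463 = 1.601

FS = 1.60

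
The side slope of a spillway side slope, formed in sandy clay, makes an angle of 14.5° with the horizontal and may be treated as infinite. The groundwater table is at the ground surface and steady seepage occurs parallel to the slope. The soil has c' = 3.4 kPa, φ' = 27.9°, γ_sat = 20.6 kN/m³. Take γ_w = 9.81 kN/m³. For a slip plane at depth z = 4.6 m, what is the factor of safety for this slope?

With seepage parallel to the slope and the water table at the surface, the effective normal stress on the slip plane uses the buoyant unit weight γ' = γ_sat − γ_w while the driving shear stress uses γ_sat:
FS = [c' + γ' z cos²β tanφ'] / [γ_sat z sinβ cosβ]
γ' = 20.6 − 9.81 = 10.79 kN/m³
Numerator = 3.4 + 10.79·4.6·cos²14.5°·tan27.9° = 3.4 + 10.79·4.6·0.9373·0.5295 = 28.032 kPa
Denominator = 20.6·4.6·sin14.5°·cos14.5° = 20.6·4.6·0.2504·0.9681 = 22.970 kPa
FS = 28.032 / 22.970 = 1.220

FS = 1.22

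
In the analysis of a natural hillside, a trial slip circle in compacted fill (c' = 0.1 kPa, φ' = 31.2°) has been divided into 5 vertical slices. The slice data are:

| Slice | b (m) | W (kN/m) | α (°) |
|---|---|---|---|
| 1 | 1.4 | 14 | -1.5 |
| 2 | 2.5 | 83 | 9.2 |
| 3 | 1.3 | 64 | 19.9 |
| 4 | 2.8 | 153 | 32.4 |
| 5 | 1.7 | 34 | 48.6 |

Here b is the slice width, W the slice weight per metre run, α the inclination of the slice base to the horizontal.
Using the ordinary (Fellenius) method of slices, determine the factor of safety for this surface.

Ordinary method of slices: FS = Σ[c'·Δl_i + (W_i cosα_i)·tanφ'] / Σ W_i sinα_i, with Δl_i = b_i / cosα_i.
Slice 1: Δl = 1.4/cos(-1.5°) = 1.400 m; N'_1 = 14·cos(-1.5°) = 14.0; c'Δl = 0.14; W sinα = -0.4
Slice 2: Δl = 2.5/cos9.2° = 2.533 m; N'_2 = 83·cos9.2° = 81.9; c'Δl = 0.25; W sinα = 13.3
Slice 3: Δl = 1.3/cos19.9° = 1.383 m; N'_3 = 64·cos19.9° = 60.2; c'Δl = 0.14; W sinα = 21.8
Slice 4: Δl = 2.8/cos32.4° = 3.316 m; N'_4 = 153·cos32.4° = 129.2; c'Δl = 0.33; W sinα = 82.0
Slice 5: Δl = 1.7/cos48.6° = 2.571 m; N'_5 = 34·cos48.6° = 22.5; c'Δl = 0.26; W sinα = 25.5
Σc'Δl = 1.1 kN/m; ΣN' = 307.8 kN/m; ΣW sinα = 142.2 kN/m
Resisting = 1.1 + 307.8·tan31.2° = 1.1 + 186.4 = 187.5 kN/m
FS = 187.5 / 142.2 = 1.319

FS = 1.32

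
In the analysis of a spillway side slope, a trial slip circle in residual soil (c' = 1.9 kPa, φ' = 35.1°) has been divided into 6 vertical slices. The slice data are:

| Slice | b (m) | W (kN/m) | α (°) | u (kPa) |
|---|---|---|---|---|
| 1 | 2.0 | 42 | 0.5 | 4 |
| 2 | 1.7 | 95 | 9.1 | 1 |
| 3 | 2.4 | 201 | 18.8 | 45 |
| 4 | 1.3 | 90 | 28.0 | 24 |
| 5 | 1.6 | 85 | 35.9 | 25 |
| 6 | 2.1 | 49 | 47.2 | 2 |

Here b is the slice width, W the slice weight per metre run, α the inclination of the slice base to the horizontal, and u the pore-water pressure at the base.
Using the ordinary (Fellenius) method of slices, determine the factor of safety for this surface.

Ordinary method of slices: FS = Σ[c'·Δl_i + (W_i cosα_i − u_i·Δl_i)·tanφ'] / Σ W_i sinα_i, with Δl_i = b_i / cosα_i.
Slice 1: Δl = 2.0/cos0.5° = 2.000 m; N'_1 = 42·cos0.5° − 4·2.000 = 34.0; c'Δl = 3.80; W sinα = 0.4
Slice 2: Δl = 1.7/cos9.1° = 1.722 m; N'_2 = 95·cos9.1° − 1·1.722 = 92.1; c'Δl = 3.27; W sinα = 15.0
Slice 3: Δl = 2.4/cos18.8° = 2.535 m; N'_3 = 201·cos18.8° − 45·2.535 = 76.2; c'Δl = 4.82; W sinα = 64.8
Slice 4: Δl = 1.3/cos28.0° = 1.472 m; N'_4 = 90·cos28.0° − 24·1.472 = 44.1; c'Δl = 2.80; W sinα = 42.3
Slice 5: Δl = 1.6/cos35.9° = 1.975 m; N'_5 = 85·cos35.9° − 25·1.975 = 19.5; c'Δl = 3.75; W sinα = 49.8
Slice 6: Δl = 2.1/cos47.2° = 3.091 m; N'_6 = 49·cos47.2° − 2·3.091 = 27.1; c'Δl = 5.87; W sinα = 36.0
Σc'Δl = 24.3 kN/m; ΣN' = 293.0 kN/m; ΣW sinα = 208.2 kN/m
Resisting = 24.3 + 293.0·tan35.1° = 24.3 + 205.9 = 230.2 kN/m
FS = 230.2 / 208.2 = 1.106

FS = 1.11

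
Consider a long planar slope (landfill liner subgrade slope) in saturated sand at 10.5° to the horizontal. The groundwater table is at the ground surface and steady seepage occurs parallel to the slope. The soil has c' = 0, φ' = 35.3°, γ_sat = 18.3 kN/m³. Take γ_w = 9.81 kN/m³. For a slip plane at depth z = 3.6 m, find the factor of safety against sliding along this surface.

FS = 1.77

With seepage parallel to the slope and the water table at the surface, the effective normal stress on the slip plane uses the buoyant unit weight γ' = γ_sat − γ_w while the driving shear stress uses γ_sat:
FS = [c' + γ' z cos²β tanφ'] / [γ_sat z sinβ cosβ]
(For c' = 0 this reduces to FS = (γ'/γ_sat)·tanφ'/tanβ.)
γ' = 18.3 − 9.81 = 8.49 kN/m³
Numerator = 0.0 + 8.49·3.6·cos²10.5°·tan35.3° = 0.0 + 8.49·3.6·0.9668·0.7080 = 20.922 kPa
Denominator = 18.3·3.6·sin10.5°·cos10.5° = 18.3·3.6·0.1822·0.9833 = 11.805 kPa
FS = 20.922 / 11.805 = 1.772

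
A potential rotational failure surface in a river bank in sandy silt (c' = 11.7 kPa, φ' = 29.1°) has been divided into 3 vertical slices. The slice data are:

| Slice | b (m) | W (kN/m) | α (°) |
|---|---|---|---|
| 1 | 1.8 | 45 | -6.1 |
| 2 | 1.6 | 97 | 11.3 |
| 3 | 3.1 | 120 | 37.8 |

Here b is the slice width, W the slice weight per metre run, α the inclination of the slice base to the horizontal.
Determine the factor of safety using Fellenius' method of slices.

Ordinary method of slices: FS = Σ[c'·Δl_i + (W_i cosα_i)·tanφ'] / Σ W_i sinα_i, with Δl_i = b_i / cosα_i.
Slice 1: Δl = 1.8/cos(-6.1°) = 1.810 m; N'_1 = 45·cos(-6.1°) = 44.7; c'Δl = 21.18; W sinα = -4.8
Slice 2: Δl = 1.6/cos11.3° = 1.632 m; N'_2 = 97·cos11.3° = 95.1; c'Δl = 19.09; W sinα = 19.0
Slice 3: Δl = 3.1/cos37.8° = 3.923 m; N'_3 = 120·cos37.8° = 94.8; c'Δl = 45.90; W sinα = 73.5
Σc'Δl = 86.2 kN/m; ΣN' = 234.7 kN/m; ΣW sinα = 87.8 kN/m
Resisting = 86.2 + 234.7·tan29.1° = 86.2 + 130.6 = 216.8 kN/m
FS = 216.8 / 87.8 = 2.470

FS = 2.47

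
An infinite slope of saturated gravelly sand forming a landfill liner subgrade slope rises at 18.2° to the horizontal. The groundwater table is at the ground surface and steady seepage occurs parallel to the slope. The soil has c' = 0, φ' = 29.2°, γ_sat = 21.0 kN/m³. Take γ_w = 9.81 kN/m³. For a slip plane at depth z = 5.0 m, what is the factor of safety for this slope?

With seepage parallel to the slope and the water table at the surface, the effective normal stress on the slip plane uses the buoyant unit weight γ' = γ_sat − γ_w while the driving shear stress uses γ_sat:
FS = [c' + γ' z cos²β tanφ'] / [γ_sat z sinβ cosβ]
(For c' = 0 this reduces to FS = (γ'/γ_sat)·tanφ'/tanβ.)
γ' = 21.0 − 9.81 = 11.19 kN/m³
Numerator = 0.0 + 11.19·5.0·cos²18.2°·tan29.2° = 0.0 + 11.19·5.0·0.9024·0.5589 = 28.219 kPa
Denominator = 21.0·5.0·sin18.2°·cos18.2° = 21.0·5.0·0.3123·0.9500 = 31.154 kPa
FS = 28.219 / 31.154 = 0.906

FS = 0.91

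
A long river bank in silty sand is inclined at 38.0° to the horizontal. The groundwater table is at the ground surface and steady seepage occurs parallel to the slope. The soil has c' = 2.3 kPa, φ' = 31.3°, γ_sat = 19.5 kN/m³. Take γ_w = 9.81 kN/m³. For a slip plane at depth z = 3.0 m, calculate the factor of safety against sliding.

With seepage parallel to the slope and the water table at the surface, the effective normal stress on the slip plane uses the buoyant unit weight γ' = γ_sat − γ_w while the driving shear stress uses γ_sat:
FS = [c' + γ' z cos²β tanφ'] / [γ_sat z sinβ cosβ]
γ' = 19.5 − 9.81 = 9.69 kN/m³
Numerator = 2.3 + 9.69·3.0·cos²38.0°·tan31.3° = 2.3 + 9.69·3.0·0.6210·0.6080 = 13.275 kPa
Denominator = 19.5·3.0·sin38.0°·cos38.0° = 19.5·3.0·0.6157·0.7880 = 28.381 kPa
FS = 13.275 / 28.381 = 0.468

FS = 0.47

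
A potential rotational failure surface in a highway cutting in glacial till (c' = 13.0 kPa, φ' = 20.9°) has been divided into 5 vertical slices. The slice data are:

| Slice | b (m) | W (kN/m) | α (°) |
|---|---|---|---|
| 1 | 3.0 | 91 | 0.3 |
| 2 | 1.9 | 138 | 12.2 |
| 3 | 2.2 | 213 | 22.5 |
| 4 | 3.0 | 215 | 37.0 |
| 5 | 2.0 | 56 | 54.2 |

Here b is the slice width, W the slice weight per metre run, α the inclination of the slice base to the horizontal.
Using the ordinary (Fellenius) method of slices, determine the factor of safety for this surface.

Ordinary method of slices: FS = Σ[c'·Δl_i + (W_i cosα_i)·tanφ'] / Σ W_i sinα_i, with Δl_i = b_i / cosα_i.
Slice 1: Δl = 3.0/cos0.3° = 3.000 m; N'_1 = 91·cos0.3° = 91.0; c'Δl = 39.00; W sinα = 0.5
Slice 2: Δl = 1.9/cos12.2° = 1.944 m; N'_2 = 138·cos12.2° = 134.9; c'Δl = 25.27; W sinα = 29.2
Slice 3: Δl = 2.2/cos22.5° = 2.381 m; N'_3 = 213·cos22.5° = 196.8; c'Δl = 30.96; W sinα = 81.5
Slice 4: Δl = 3.0/cos37.0° = 3.756 m; N'_4 = 215·cos37.0° = 171.7; c'Δl = 48.83; W sinα = 129.4
Slice 5: Δl = 2.0/cos54.2° = 3.419 m; N'_5 = 56·cos54.2° = 32.8; c'Δl = 44.45; W sinα = 45.4
Σc'Δl = 188.5 kN/m; ΣN' = 627.1 kN/m; ΣW sinα = 286.0 kN/m
Resisting = 188.5 + 627.1·tan20.9° = 188.5 + 239.5 = 428.0 kN/m
FS = 428.0 / 286.0 = 1.497

FS = 1.50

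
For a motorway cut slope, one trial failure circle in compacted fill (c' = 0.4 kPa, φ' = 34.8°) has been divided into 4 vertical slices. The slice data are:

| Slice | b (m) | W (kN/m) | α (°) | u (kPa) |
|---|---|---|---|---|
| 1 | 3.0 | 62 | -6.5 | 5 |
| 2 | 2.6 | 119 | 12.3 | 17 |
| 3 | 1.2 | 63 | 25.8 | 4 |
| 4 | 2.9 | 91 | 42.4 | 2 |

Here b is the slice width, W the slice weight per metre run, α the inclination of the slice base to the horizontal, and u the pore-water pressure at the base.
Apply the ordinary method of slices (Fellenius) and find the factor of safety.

FS = 1.52

Ordinary method of slices: FS = Σ[c'·Δl_i + (W_i cosα_i − u_i·Δl_i)·tanφ'] / Σ W_i sinα_i, with Δl_i = b_i / cosα_i.
Slice 1: Δl = 3.0/cos(-6.5°) = 3.019 m; N'_1 = 62·cos(-6.5°) − 5·3.019 = 46.5; c'Δl = 1.21; W sinα = -7.0
Slice 2: Δl = 2.6/cos12.3° = 2.661 m; N'_2 = 119·cos12.3° − 17·2.661 = 71.0; c'Δl = 1.06; W sinα = 25.4
Slice 3: Δl = 1.2/cos25.8° = 1.333 m; N'_3 = 63·cos25.8° − 4·1.333 = 51.4; c'Δl = 0.53; W sinα = 27.4
Slice 4: Δl = 2.9/cos42.4° = 3.927 m; N'_4 = 91·cos42.4° − 2·3.927 = 59.3; c'Δl = 1.57; W sinα = 61.4
Σc'Δl = 4.4 kN/m; ΣN' = 228.3 kN/m; ΣW sinα = 107.1 kN/m
Resisting = 4.4 + 228.3·tan34.8° = 4.4 + 158.7 = 163.0 kN/m
FS = 163.0 / 107.1 = 1.522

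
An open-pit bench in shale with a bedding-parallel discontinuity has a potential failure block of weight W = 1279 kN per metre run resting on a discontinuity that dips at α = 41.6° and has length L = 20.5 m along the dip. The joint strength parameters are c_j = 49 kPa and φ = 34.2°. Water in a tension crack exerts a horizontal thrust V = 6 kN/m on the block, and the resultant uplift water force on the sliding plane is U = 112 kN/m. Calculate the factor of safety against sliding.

Resolving the block weight along and normal to the plane and applying the Mohr–Coulomb strength on the joint:
N' = W cosα − U − V sinα = 1279·cos41.6° − 112 − 6·sin41.6° = 840.5 kN/m
Driving force T = W sinα + V cosα = 1279·sin41.6° + 6·cos41.6° = 853.6 kN/m
Resisting force R = c_j·L + N'·tanφ = 49·20.5 + 840.5·tan34.2° = 1004.5 + 571.2 = 1575.7 kN/m
FS = R / T = 1575.7 / 853.6 = 1.846

FS = 1.85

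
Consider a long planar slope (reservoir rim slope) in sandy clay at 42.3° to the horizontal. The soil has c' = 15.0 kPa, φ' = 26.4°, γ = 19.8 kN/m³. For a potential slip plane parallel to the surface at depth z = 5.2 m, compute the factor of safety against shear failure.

FS = 0.84

For an infinite slope with a slip plane parallel to the surface (no pore pressure): FS = [c' + γz cos²β tanφ'] / [γz sinβ cosβ].
γz = 19.8·5.2 = 102.96 kN/m²
Numerator = 15.0 + 102.96·cos²42.3°·tan26.4° = 15.0 + 102.96·0.5471·0.4964 = 42.960 kPa
Denominator = 102.96·sin42.3°·cos42.3° = 102.96·0.6730·0.7396 = 51.252 kPa
FS = 42.960 / 51.252 = 0.838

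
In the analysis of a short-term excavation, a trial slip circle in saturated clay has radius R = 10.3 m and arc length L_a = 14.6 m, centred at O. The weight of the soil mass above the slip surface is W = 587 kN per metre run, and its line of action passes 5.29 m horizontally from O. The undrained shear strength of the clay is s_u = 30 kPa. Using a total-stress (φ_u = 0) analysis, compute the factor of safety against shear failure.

FS = 1.45

Taking moments about the centre O, the resisting moment is provided by the undrained shear strength acting along the arc:
M_R = s_u·L_a·R = 30·14.60·10.3 = 4511.4 kN·m/m
M_D = W·d = 587·5.29 = 3105.2 kN·m/m
FS = M_R / M_D = 4511.4 / 3105.2 = 1.453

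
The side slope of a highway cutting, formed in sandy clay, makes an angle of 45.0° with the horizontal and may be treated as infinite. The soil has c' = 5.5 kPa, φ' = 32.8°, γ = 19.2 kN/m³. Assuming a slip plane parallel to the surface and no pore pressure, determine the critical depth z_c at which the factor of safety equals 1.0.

z_c = 1.61 m

Setting FS = 1.00 in FS = [c' + γz cos²β tanφ'] / [γz sinβ cosβ] and solving for z:
z = c' / [γ cosβ (FS·sinβ − cosβ·tanφ')]
  = 5.5 / [19.2·cos45.0°·(1.00·sin45.0° − cos45.0°·tan32.8°)]
  = 5.5 / [19.2·0.7071·(1.00·0.7071 − 0.7071·0.6445)]
  = 5.5 / 3.4132 = 1.611 m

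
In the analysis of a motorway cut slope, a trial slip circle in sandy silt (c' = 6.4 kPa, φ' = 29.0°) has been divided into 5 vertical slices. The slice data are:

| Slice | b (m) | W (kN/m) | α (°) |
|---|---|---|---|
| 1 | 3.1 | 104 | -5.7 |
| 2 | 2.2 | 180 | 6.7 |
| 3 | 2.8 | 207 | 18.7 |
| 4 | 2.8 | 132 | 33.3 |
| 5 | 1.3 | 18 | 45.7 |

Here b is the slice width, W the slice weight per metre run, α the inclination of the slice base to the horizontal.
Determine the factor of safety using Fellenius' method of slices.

Ordinary method of slices: FS = Σ[c'·Δl_i + (W_i cosα_i)·tanφ'] / Σ W_i sinα_i, with Δl_i = b_i / cosα_i.
Slice 1: Δl = 3.1/cos(-5.7°) = 3.115 m; N'_1 = 104·cos(-5.7°) = 103.5; c'Δl = 19.94; W sinα = -10.3
Slice 2: Δl = 2.2/cos6.7° = 2.215 m; N'_2 = 180·cos6.7° = 178.8; c'Δl = 14.18; W sinα = 21.0
Slice 3: Δl = 2.8/cos18.7° = 2.956 m; N'_3 = 207·cos18.7° = 196.1; c'Δl = 18.92; W sinα = 66.4
Slice 4: Δl = 2.8/cos33.3° = 3.350 m; N'_4 = 132·cos33.3° = 110.3; c'Δl = 21.44; W sinα = 72.5
Slice 5: Δl = 1.3/cos45.7° = 1.861 m; N'_5 = 18·cos45.7° = 12.6; c'Δl = 11.91; W sinα = 12.9
Σc'Δl = 86.4 kN/m; ΣN' = 601.2 kN/m; ΣW sinα = 162.4 kN/m
Resisting = 86.4 + 601.2·tan29.0° = 86.4 + 333.3 = 419.7 kN/m
FS = 419.7 / 162.4 = 2.584

FS = 2.58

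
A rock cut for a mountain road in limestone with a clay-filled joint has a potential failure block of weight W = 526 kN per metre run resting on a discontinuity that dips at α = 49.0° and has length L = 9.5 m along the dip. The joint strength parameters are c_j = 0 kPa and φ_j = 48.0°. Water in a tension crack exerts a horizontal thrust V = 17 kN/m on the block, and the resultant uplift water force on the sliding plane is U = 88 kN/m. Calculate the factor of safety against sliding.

Resolving the block weight along and normal to the plane and applying the Mohr–Coulomb strength on the joint:
N' = W cosα − U − V sinα = 526·cos49.0° − 88 − 17·sin49.0° = 244.3 kN/m
Driving force T = W sinα + V cosα = 526·sin49.0° + 17·cos49.0° = 408.1 kN/m
Resisting force R = c_j·L + N'·tanφ_j = 0·9.5 + 244.3·tan48.0° = 0.0 + 271.3 = 271.3 kN/m
FS = R / T = 271.3 / 408.1 = 0.665

FS = 0.66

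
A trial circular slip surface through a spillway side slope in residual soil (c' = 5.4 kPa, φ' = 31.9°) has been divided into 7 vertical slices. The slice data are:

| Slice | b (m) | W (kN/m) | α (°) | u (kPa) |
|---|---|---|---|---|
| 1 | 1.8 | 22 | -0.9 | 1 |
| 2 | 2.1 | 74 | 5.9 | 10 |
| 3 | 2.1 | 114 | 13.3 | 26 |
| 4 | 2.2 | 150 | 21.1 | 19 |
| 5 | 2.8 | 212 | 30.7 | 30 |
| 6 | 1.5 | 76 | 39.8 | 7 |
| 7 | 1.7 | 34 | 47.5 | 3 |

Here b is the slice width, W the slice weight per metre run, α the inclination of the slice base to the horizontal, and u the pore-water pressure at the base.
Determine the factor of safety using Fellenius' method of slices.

Ordinary method of slices: FS = Σ[c'·Δl_i + (W_i cosα_i − u_i·Δl_i)·tanφ'] / Σ W_i sinα_i, with Δl_i = b_i / cosα_i.
Slice 1: Δl = 1.8/cos(-0.9°) = 1.800 m; N'_1 = 22·cos(-0.9°) − 1·1.800 = 20.2; c'Δl = 9.72; W sinα = -0.3
Slice 2: Δl = 2.1/cos5.9° = 2.111 m; N'_2 = 74·cos5.9° − 10·2.111 = 52.5; c'Δl = 11.40; W sinα = 7.6
Slice 3: Δl = 2.1/cos13.3° = 2.158 m; N'_3 = 114·cos13.3° − 26·2.158 = 54.8; c'Δl = 11.65; W sinα = 26.2
Slice 4: Δl = 2.2/cos21.1° = 2.358 m; N'_4 = 150·cos21.1° − 19·2.358 = 95.1; c'Δl = 12.73; W sinα = 54.0
Slice 5: Δl = 2.8/cos30.7° = 3.256 m; N'_5 = 212·cos30.7° − 30·3.256 = 84.6; c'Δl = 17.58; W sinα = 108.2
Slice 6: Δl = 1.5/cos39.8° = 1.952 m; N'_6 = 76·cos39.8° − 7·1.952 = 44.7; c'Δl = 10.54; W sinα = 48.6
Slice 7: Δl = 1.7/cos47.5° = 2.516 m; N'_7 = 34·cos47.5° − 3·2.516 = 15.4; c'Δl = 13.59; W sinα = 25.1
Σc'Δl = 87.2 kN/m; ΣN' = 367.4 kN/m; ΣW sinα = 269.4 kN/m
Resisting = 87.2 + 367.4·tan31.9° = 87.2 + 228.7 = 315.9 kN/m
FS = 315.9 / 269.4 = 1.173

FS = 1.17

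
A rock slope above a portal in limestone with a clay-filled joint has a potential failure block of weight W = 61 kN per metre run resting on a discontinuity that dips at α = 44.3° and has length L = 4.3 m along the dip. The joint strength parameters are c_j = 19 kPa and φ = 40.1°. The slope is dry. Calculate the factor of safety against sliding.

FS = 2.78

Resolving the block weight along and normal to the plane and applying the Mohr–Coulomb strength on the joint:
N' = W cosα = 61·cos44.3° = 43.7 kN/m
Driving force T = W sinα = 61·sin44.3° = 42.6 kN/m
Resisting force R = c_j·L + N'·tanφ = 19·4.3 + 43.7·tan40.1° = 81.7 + 36.8 = 118.5 kN/m
FS = R / T = 118.5 / 42.6 = 2.781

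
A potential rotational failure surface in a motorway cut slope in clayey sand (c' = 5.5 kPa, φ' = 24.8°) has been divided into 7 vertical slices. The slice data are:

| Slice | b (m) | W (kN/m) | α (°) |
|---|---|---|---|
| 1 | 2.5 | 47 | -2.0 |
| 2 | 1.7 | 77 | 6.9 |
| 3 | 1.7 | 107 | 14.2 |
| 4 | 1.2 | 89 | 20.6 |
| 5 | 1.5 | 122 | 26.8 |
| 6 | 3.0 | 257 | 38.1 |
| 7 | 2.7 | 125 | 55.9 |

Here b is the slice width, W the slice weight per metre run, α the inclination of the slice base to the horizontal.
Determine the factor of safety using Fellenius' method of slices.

FS = 1.09

Ordinary method of slices: FS = Σ[c'·Δl_i + (W_i cosα_i)·tanφ'] / Σ W_i sinα_i, with Δl_i = b_i / cosα_i.
Slice 1: Δl = 2.5/cos(-2.0°) = 2.502 m; N'_1 = 47·cos(-2.0°) = 47.0; c'Δl = 13.76; W sinα = -1.6
Slice 2: Δl = 1.7/cos6.9° = 1.712 m; N'_2 = 77·cos6.9° = 76.4; c'Δl = 9.42; W sinα = 9.3
Slice 3: Δl = 1.7/cos14.2° = 1.754 m; N'_3 = 107·cos14.2° = 103.7; c'Δl = 9.64; W sinα = 26.2
Slice 4: Δl = 1.2/cos20.6° = 1.282 m; N'_4 = 89·cos20.6° = 83.3; c'Δl = 7.05; W sinα = 31.3
Slice 5: Δl = 1.5/cos26.8° = 1.681 m; N'_5 = 122·cos26.8° = 108.9; c'Δl = 9.24; W sinα = 55.0
Slice 6: Δl = 3.0/cos38.1° = 3.812 m; N'_6 = 257·cos38.1° = 202.2; c'Δl = 20.97; W sinα = 158.6
Slice 7: Δl = 2.7/cos55.9° = 4.816 m; N'_7 = 125·cos55.9° = 70.1; c'Δl = 26.49; W sinα = 103.5
Σc'Δl = 96.6 kN/m; ΣN' = 691.7 kN/m; ΣW sinα = 382.3 kN/m
Resisting = 96.6 + 691.7·tan24.8° = 96.6 + 319.6 = 416.2 kN/m
FS = 416.2 / 382.3 = 1.089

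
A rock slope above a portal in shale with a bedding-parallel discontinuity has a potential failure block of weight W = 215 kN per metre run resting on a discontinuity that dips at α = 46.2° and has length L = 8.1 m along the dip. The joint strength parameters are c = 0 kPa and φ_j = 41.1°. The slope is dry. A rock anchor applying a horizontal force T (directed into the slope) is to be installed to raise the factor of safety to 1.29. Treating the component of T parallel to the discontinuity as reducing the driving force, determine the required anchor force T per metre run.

Resolving forces along and normal to the sliding plane, with the horizontal anchor force T adding T·sinα to the effective normal force and T·cosα acting up the plane against the driving force:
FS = [cL + (W cosα + T sinα) tanφ_j] / [W sinα − T cosα]
Without the anchor: N' = 148.8 kN/m, driving T_d = 155.2 kN/m, resisting R = 0·8.1 + 148.8·tan41.1° = 129.8 kN/m, FS = 0.84.
Setting FS = 1.29 and solving for T:
1.29·(155.2 − T cos46.2°) = 129.8 + T sin46.2°·tan41.1°
T·(sin46.2°·tan41.1° + 1.29·cos46.2°) = 1.29·155.2 − 129.8
T·(0.7218·0.8724 + 1.29·0.6921) = 200.2 − 129.8 = 70.4
T·1.5225 = 70.4
T = 46.2 kN/m

T = 46 kN/m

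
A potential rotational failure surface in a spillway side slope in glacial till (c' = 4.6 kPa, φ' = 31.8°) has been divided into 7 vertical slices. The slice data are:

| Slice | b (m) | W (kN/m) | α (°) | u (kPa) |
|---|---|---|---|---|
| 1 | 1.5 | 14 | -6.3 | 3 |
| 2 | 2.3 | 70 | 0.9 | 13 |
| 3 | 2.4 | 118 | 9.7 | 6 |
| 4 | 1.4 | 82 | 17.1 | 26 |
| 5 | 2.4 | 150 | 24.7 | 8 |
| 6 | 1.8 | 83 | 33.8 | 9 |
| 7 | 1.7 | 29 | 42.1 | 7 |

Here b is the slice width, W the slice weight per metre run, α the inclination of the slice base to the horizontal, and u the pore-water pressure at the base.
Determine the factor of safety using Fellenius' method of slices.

Ordinary method of slices: FS = Σ[c'·Δl_i + (W_i cosα_i − u_i·Δl_i)·tanφ'] / Σ W_i sinα_i, with Δl_i = b_i / cosα_i.
Slice 1: Δl = 1.5/cos(-6.3°) = 1.509 m; N'_1 = 14·cos(-6.3°) − 3·1.509 = 9.4; c'Δl = 6.94; W sinα = -1.5
Slice 2: Δl = 2.3/cos0.9° = 2.300 m; N'_2 = 70·cos0.9° − 13·2.300 = 40.1; c'Δl = 10.58; W sinα = 1.1
Slice 3: Δl = 2.4/cos9.7° = 2.435 m; N'_3 = 118·cos9.7° − 6·2.435 = 101.7; c'Δl = 11.20; W sinα = 19.9
Slice 4: Δl = 1.4/cos17.1° = 1.465 m; N'_4 = 82·cos17.1° − 26·1.465 = 40.3; c'Δl = 6.74; W sinα = 24.1
Slice 5: Δl = 2.4/cos24.7° = 2.642 m; N'_5 = 150·cos24.7° − 8·2.642 = 115.1; c'Δl = 12.15; W sinα = 62.7
Slice 6: Δl = 1.8/cos33.8° = 2.166 m; N'_6 = 83·cos33.8° − 9·2.166 = 49.5; c'Δl = 9.96; W sinα = 46.2
Slice 7: Δl = 1.7/cos42.1° = 2.291 m; N'_7 = 29·cos42.1° − 7·2.291 = 5.5; c'Δl = 10.54; W sinα = 19.4
Σc'Δl = 68.1 kN/m; ΣN' = 361.6 kN/m; ΣW sinα = 171.9 kN/m
Resisting = 68.1 + 361.6·tan31.8° = 68.1 + 224.2 = 292.3 kN/m
FS = 292.3 / 171.9 = 1.701

FS = 1.70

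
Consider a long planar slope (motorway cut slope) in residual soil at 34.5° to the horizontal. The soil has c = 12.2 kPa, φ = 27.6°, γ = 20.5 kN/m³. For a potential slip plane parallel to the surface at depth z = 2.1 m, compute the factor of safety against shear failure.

For an infinite slope with a slip plane parallel to the surface (no pore pressure): FS = [c + γz cos²β tanφ] / [γz sinβ cosβ].
γz = 20.5·2.1 = 43.05 kN/m²
Numerator = 12.2 + 43.05·cos²34.5°·tan27.6° = 12.2 + 43.05·0.6792·0.5228 = 27.486 kPa
Denominator = 43.05·sin34.5°·cos34.5° = 43.05·0.5664·0.8241 = 20.095 kPa
FS = 27.486 / 20.095 = 1.368

FS = 1.37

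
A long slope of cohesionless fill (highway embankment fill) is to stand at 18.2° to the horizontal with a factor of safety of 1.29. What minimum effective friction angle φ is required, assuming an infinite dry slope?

φ = 23.0°

FS = tanφ/tanβ ⇒ tanφ = FS · tanβ = 1.29 · tan18.2° = 0.4241
φ = arctan(0.4241) = 22.98°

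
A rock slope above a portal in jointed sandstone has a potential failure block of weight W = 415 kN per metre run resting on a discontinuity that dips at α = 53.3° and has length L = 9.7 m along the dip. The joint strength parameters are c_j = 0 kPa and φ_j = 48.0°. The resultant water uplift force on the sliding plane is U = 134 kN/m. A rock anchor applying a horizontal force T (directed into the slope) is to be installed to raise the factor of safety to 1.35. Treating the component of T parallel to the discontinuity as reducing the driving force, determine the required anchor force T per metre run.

Resolving forces along and normal to the sliding plane, with the horizontal anchor force T adding T·sinα to the effective normal force and T·cosα acting up the plane against the driving force:
FS = [c_jL + (W cosα − U + T sinα) tanφ_j] / [W sinα − T cosα]
Without the anchor: N' = 114.0 kN/m, driving T_d = 332.7 kN/m, resisting R = 0·9.7 + 114.0·tan48.0° = 126.6 kN/m, FS = 0.38.
Setting FS = 1.35 and solving for T:
1.35·(332.7 − T cos53.3°) = 126.6 + T sin53.3°·tan48.0°
T·(sin53.3°·tan48.0° + 1.35·cos53.3°) = 1.35·332.7 − 126.6
T·(0.8018·1.1106 + 1.35·0.5976) = 449.2 − 126.6 = 322.6
T·1.6973 = 322.6
T = 190.1 kN/m

T = 190 kN/m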